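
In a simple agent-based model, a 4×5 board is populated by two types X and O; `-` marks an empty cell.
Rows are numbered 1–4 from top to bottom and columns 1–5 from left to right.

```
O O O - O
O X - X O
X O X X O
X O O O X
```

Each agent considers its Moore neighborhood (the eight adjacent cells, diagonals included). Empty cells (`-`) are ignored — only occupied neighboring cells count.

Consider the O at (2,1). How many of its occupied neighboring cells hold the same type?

3

Occupied neighbors of (2,1): (1,1)=O, (1,2)=O, (2,2)=X, (3,1)=X, (3,2)=O.
Same type (O): 3 of 5.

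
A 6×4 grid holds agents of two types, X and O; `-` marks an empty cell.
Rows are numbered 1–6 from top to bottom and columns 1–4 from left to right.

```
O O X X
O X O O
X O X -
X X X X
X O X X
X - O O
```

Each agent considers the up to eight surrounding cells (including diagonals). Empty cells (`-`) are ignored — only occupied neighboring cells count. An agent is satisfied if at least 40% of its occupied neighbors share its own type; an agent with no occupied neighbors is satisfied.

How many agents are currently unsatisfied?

6

Row 1: (1,1)O 2/3 ok · (1,2)O 3/5 ok · (1,3)X 2/5 ok · (1,4)X 1/3 unhappy
Row 2: (2,1)O 3/5 ok · (2,2)X 3/8 unhappy · (2,3)O 3/7 ok · (2,4)O 1/4 unhappy
Row 3: (3,1)X 3/5 ok · (3,2)O 2/8 unhappy · (3,3)X 4/7 ok
Row 4: (4,1)X 3/5 ok · (4,2)X 6/8 ok · (4,3)X 5/7 ok · (4,4)X 4/4 ok
Row 5: (5,1)X 3/4 ok · (5,2)O 1/7 unhappy · (5,3)X 4/7 ok · (5,4)X 3/5 ok
Row 6: (6,1)X 1/2 ok · (6,3)O 2/4 ok · (6,4)O 1/3 unhappy
Unsatisfied: (1,4), (2,2), (2,4), (3,2), (5,2), (6,4) — 6 in total.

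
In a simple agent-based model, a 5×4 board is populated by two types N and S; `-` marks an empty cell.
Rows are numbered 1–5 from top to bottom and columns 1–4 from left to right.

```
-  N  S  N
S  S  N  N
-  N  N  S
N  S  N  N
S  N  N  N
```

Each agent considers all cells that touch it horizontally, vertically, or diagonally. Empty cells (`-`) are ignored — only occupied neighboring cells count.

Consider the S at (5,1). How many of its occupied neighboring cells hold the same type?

Occupied neighbors of (5,1): (4,1)=N, (4,2)=S, (5,2)=N.
Same type (S): 1 of 3.

1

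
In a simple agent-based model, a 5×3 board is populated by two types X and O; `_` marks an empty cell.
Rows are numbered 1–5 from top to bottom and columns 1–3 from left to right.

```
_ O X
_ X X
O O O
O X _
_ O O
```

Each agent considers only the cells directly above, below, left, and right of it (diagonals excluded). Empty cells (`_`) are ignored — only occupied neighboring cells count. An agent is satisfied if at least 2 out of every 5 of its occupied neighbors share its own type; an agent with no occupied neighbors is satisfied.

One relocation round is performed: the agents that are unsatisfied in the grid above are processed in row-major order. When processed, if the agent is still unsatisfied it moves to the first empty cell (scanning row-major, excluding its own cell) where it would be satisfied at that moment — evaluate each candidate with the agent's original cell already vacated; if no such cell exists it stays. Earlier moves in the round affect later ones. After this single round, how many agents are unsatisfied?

Initially unsatisfied (in order): (1,2), (2,2), (4,2).
  (1,2) → (1,1).
  (2,2): now satisfied by earlier moves; stays.
  (4,2) → (1,2).
Resulting grid:
O X X
_ X X
O O O
O _ _
_ O O
Unsatisfied now: (1,1).

1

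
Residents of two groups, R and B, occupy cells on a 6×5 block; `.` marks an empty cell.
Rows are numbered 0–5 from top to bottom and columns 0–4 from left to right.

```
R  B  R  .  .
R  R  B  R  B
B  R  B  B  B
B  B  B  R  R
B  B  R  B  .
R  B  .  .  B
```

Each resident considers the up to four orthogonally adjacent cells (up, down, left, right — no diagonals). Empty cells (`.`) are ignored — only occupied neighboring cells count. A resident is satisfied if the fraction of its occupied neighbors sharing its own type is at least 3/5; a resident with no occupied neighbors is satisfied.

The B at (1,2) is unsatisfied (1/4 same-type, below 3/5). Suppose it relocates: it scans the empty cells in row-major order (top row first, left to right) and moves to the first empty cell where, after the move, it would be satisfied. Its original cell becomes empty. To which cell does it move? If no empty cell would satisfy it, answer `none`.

Vacating (1,2). Empty cells in order:
  (0,3): 0/2 same-type → still unsatisfied.
  (0,4): 1/1 same-type → satisfied — stop here.

(0,4)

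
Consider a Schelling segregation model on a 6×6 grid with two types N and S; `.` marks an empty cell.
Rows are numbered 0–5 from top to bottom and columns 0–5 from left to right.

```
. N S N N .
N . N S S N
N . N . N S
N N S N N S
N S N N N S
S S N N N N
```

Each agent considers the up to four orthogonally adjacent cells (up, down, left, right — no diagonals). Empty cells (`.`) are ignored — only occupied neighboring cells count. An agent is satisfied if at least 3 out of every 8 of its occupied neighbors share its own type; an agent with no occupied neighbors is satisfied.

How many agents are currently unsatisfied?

Row 0: (0,1)N 0/1 ✗ · (0,2)S 0/3 ✗ · (0,3)N 1/3 ✗ · (0,4)N 1/2 ✓
Row 1: (1,0)N 1/1 ✓ · (1,2)N 1/3 ✗ · (1,3)S 1/3 ✗ · (1,4)S 1/4 ✗ · (1,5)N 0/2 ✗
Row 2: (2,0)N 2/2 ✓ · (2,2)N 1/2 ✓ · (2,4)N 1/3 ✗ · (2,5)S 1/3 ✗
Row 3: (3,0)N 3/3 ✓ · (3,1)N 1/3 ✗ · (3,2)S 0/4 ✗ · (3,3)N 2/3 ✓ · (3,4)N 3/4 ✓ · (3,5)S 2/3 ✓
Row 4: (4,0)N 1/3 ✗ · (4,1)S 1/4 ✗ · (4,2)N 2/4 ✓ · (4,3)N 4/4 ✓ · (4,4)N 3/4 ✓ · (4,5)S 1/3 ✗
Row 5: (5,0)S 1/2 ✓ · (5,1)S 2/3 ✓ · (5,2)N 2/3 ✓ · (5,3)N 3/3 ✓ · (5,4)N 3/3 ✓ · (5,5)N 1/2 ✓
Unsatisfied: (0,1), (0,2), (0,3), (1,2), (1,3), (1,4), (1,5), (2,4), (2,5), (3,1), (3,2), (4,0), (4,1), (4,5) — 14 in total.

14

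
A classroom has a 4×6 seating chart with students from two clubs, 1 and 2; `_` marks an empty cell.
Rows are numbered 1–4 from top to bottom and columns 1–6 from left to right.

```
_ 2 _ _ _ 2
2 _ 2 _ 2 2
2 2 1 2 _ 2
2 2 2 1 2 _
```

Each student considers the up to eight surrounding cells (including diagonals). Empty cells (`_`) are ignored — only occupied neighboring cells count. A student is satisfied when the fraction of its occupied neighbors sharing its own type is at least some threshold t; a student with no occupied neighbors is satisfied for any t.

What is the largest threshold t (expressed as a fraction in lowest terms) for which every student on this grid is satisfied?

(1,2)2 2/2
(1,6)2 2/2
(2,1)2 3/3
(2,3)2 3/4
(2,5)2 4/4
(2,6)2 3/3
(3,1)2 4/4
(3,2)2 6/7
(3,3)1 1/6
(3,4)2 4/6
(3,6)2 3/3
(4,1)2 3/3
(4,2)2 4/5
(4,3)2 3/5
(4,4)1 1/4
(4,5)2 2/3
The smallest same-type fraction is 1/6 at (3,3), which reduces to 1/6. Any threshold above that leaves this student unsatisfied.

1/6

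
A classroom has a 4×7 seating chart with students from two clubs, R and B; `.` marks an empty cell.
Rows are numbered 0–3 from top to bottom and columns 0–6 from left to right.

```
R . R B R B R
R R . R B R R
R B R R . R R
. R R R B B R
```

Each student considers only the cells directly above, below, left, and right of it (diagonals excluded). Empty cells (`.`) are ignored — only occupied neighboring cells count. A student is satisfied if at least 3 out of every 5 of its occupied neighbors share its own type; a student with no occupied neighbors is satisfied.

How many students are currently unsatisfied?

15

(0,0)R 1/1 ✓
(0,2)R 0/1 ✗
(0,3)B 0/3 ✗
(0,4)R 0/3 ✗
(0,5)B 0/3 ✗
(0,6)R 1/2 ✗
(1,0)R 3/3 ✓
(1,1)R 1/2 ✗
(1,3)R 1/3 ✗
(1,4)B 0/3 ✗
(1,5)R 2/4 ✗
(1,6)R 3/3 ✓
(2,0)R 1/2 ✗
(2,1)B 0/4 ✗
(2,2)R 2/3 ✓
(2,3)R 3/3 ✓
(2,5)R 2/3 ✓
(2,6)R 3/3 ✓
(3,1)R 1/2 ✗
(3,2)R 3/3 ✓
(3,3)R 2/3 ✓
(3,4)B 1/2 ✗
(3,5)B 1/3 ✗
(3,6)R 1/2 ✗
Unsatisfied: (0,2), (0,3), (0,4), (0,5), (0,6), (1,1), (1,3), (1,4), (1,5), (2,0), (2,1), (3,1), (3,4), (3,5), (3,6) — 15 in total.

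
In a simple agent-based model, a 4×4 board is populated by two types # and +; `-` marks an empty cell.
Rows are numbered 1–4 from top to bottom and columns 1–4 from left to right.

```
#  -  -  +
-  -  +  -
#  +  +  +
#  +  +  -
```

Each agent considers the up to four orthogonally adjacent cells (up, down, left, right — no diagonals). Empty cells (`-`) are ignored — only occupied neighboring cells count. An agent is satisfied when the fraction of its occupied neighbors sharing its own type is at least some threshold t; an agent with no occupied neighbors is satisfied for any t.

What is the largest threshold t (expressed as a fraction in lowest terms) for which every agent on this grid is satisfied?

(1,1)# — no occupied neighbors
(1,4)+ — no occupied neighbors
(2,3)+ 1/1
(3,1)# 1/2
(3,2)+ 2/3
(3,3)+ 4/4
(3,4)+ 1/1
(4,1)# 1/2
(4,2)+ 2/3
(4,3)+ 2/2
The smallest same-type fraction is 1/2 at (3,1), which reduces to 1/2. Any threshold above that leaves this agent unsatisfied.

1/2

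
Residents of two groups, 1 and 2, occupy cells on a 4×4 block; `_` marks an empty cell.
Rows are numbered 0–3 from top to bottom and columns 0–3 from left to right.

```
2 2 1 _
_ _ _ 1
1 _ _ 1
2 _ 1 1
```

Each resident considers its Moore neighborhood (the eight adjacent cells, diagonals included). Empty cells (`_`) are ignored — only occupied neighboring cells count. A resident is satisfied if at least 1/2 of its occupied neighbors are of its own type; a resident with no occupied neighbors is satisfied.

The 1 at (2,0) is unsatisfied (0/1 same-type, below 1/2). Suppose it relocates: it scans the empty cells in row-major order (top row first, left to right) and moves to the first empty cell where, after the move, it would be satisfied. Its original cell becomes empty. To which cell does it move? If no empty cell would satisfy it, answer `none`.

(0,3)

Vacating (2,0). Empty cells in order:
  (0,3): 2/2 same-type → satisfied — stop here.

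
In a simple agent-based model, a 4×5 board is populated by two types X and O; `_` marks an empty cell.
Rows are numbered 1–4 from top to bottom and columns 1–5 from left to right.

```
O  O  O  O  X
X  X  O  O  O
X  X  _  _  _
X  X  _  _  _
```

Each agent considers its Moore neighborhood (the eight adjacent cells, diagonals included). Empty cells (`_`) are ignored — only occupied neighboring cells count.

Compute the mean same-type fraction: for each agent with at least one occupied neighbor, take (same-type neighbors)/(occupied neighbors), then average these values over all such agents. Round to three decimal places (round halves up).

0.681

(1,1)O 1/3
(1,2)O 3/5
(1,3)O 4/5
(1,4)O 4/5
(1,5)X 0/3
(2,1)X 3/5
(2,2)X 3/7
(2,3)O 4/6
(2,4)O 4/5
(2,5)O 2/3
(3,1)X 5/5
(3,2)X 5/6
(4,1)X 3/3
(4,2)X 3/3
Sum over 14 agents: 1/3 + 3/5 + 4/5 + 4/5 + 0/3 + 3/5 + 3/7 + 4/6 + 4/5 + 2/3 + 5/5 + 5/6 + 3/3 + 3/3 = 667/70; mean = 667/70 ÷ 14 = 667/980 = 0.680612… → 0.681.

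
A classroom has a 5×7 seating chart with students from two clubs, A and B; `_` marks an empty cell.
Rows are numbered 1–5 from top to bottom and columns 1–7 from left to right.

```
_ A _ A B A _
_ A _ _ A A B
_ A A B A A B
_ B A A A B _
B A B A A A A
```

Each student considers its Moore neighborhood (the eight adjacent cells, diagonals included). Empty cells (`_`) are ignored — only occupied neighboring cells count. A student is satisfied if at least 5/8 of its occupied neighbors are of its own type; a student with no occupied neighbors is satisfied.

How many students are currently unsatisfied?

Row 1: (1,2)A 1/1 ok · (1,4)A 1/2 unhappy · (1,5)B 0/4 unhappy · (1,6)A 2/4 unhappy
Row 2: (2,2)A 3/3 ok · (2,5)A 5/7 ok · (2,6)A 4/7 unhappy · (2,7)B 1/4 unhappy
Row 3: (3,2)A 3/4 ok · (3,3)A 4/6 ok · (3,4)B 0/6 unhappy · (3,5)A 5/7 ok · (3,6)A 4/7 unhappy · (3,7)B 2/4 unhappy
Row 4: (4,2)B 2/6 unhappy · (4,3)A 5/8 ok · (4,4)A 6/8 ok · (4,5)A 6/8 ok · (4,6)B 1/7 unhappy
Row 5: (5,1)B 1/2 unhappy · (5,2)A 1/4 unhappy · (5,3)B 1/5 unhappy · (5,4)A 4/5 ok · (5,5)A 4/5 ok · (5,6)A 3/4 ok · (5,7)A 1/2 unhappy
Unsatisfied: (1,4), (1,5), (1,6), (2,6), (2,7), (3,4), (3,6), (3,7), (4,2), (4,6), (5,1), (5,2), (5,3), (5,7) — 14 in total.

14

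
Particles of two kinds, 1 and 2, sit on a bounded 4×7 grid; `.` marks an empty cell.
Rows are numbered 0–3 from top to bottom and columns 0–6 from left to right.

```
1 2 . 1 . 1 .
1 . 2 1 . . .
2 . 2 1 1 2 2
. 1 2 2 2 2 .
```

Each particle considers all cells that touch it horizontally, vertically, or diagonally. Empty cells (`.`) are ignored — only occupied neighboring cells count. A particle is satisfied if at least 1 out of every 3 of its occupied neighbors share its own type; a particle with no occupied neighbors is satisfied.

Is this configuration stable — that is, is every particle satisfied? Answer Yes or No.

Row 0: (0,0)1 1/2 ok · (0,1)2 1/3 ok · (0,3)1 1/2 ok · (0,5)1 0/0 ok
Row 1: (1,0)1 1/3 ok · (1,2)2 2/5 ok · (1,3)1 3/5 ok
Row 2: (2,0)2 0/2 unhappy · (2,2)2 3/6 ok · (2,3)1 2/7 unhappy · (2,4)1 2/6 ok · (2,5)2 3/4 ok · (2,6)2 2/2 ok
Row 3: (3,1)1 0/3 unhappy · (3,2)2 2/4 ok · (3,3)2 3/5 ok · (3,4)2 3/5 ok · (3,5)2 3/4 ok
For instance (2,0) has only 0/2 same-type neighbors, below 1/3.

No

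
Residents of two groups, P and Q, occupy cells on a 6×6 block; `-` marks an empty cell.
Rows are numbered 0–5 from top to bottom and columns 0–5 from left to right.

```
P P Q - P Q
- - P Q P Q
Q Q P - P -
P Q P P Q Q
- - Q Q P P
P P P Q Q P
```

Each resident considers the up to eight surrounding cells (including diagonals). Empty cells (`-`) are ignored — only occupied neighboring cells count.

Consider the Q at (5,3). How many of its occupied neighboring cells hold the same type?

3

Occupied neighbors of (5,3): (4,2)=Q, (4,3)=Q, (4,4)=P, (5,2)=P, (5,4)=Q.
Same type (Q): 3 of 5.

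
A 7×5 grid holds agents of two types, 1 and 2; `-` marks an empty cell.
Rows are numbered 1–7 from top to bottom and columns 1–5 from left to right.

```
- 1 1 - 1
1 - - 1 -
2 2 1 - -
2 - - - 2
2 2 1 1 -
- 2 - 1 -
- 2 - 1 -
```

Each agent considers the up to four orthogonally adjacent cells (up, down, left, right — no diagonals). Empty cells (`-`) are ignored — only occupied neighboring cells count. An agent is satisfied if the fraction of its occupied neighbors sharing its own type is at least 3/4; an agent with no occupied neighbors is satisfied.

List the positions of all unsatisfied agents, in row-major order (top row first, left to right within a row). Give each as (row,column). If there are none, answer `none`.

Row 1: (1,2)1 1/1 ok · (1,3)1 1/1 ok · (1,5)1 0/0 ok
Row 2: (2,1)1 0/1 unhappy · (2,4)1 0/0 ok
Row 3: (3,1)2 2/3 unhappy · (3,2)2 1/2 unhappy · (3,3)1 0/1 unhappy
Row 4: (4,1)2 2/2 ok · (4,5)2 0/0 ok
Row 5: (5,1)2 2/2 ok · (5,2)2 2/3 unhappy · (5,3)1 1/2 unhappy · (5,4)1 2/2 ok
Row 6: (6,2)2 2/2 ok · (6,4)1 2/2 ok
Row 7: (7,2)2 1/1 ok · (7,4)1 1/1 ok

(2,1), (3,1), (3,2), (3,3), (5,2), (5,3)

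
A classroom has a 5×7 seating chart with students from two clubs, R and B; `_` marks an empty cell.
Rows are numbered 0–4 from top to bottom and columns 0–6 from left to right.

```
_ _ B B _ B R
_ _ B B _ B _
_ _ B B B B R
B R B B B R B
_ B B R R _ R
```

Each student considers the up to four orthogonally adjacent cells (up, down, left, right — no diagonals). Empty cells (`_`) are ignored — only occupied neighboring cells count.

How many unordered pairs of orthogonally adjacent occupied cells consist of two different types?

13

Scan each occupied cell's neighbors to the right and below so each pair is counted once.
From row 0: 1 unlike of 5 pairs (running 1/5).
From row 1: 0 unlike of 4 pairs (running 1/9).
From row 2: 3 unlike of 9 pairs (running 4/18).
From row 3: 8 unlike of 11 pairs (running 12/29).
From row 4: 1 unlike of 3 pairs (running 13/32).
Total adjacent occupied pairs: 32; unlike-type pairs: 13.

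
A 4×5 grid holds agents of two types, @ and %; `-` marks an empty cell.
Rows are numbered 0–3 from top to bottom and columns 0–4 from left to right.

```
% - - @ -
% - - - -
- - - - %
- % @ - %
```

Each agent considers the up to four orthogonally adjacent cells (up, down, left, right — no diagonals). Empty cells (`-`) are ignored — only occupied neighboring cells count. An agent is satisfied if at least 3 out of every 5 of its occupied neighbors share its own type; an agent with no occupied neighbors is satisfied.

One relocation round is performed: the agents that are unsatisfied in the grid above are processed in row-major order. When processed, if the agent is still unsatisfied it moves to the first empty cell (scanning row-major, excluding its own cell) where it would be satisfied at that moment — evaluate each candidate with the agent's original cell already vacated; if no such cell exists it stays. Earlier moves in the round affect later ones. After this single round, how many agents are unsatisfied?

0

Initially unsatisfied (in order): (3,1), (3,2).
  (3,1) → (0,1).
  (3,2): now satisfied by earlier moves; stays.
Resulting grid:
% % - @ -
% - - - -
- - - - %
- - @ - %
All satisfied now.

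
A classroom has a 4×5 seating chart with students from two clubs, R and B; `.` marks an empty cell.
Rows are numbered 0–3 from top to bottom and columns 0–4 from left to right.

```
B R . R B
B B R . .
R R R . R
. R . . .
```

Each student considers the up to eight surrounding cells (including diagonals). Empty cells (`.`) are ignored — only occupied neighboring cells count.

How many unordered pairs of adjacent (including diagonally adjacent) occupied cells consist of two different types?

10

Scan each occupied cell's neighbors to the right and below (and the two forward diagonals) so each pair is counted once.
From row 0: 4 unlike of 8 pairs (running 4/8).
From row 1: 6 unlike of 9 pairs (running 10/17).
From row 2: 0 unlike of 5 pairs (running 10/22).
Total adjacent occupied pairs: 22; unlike-type pairs: 10.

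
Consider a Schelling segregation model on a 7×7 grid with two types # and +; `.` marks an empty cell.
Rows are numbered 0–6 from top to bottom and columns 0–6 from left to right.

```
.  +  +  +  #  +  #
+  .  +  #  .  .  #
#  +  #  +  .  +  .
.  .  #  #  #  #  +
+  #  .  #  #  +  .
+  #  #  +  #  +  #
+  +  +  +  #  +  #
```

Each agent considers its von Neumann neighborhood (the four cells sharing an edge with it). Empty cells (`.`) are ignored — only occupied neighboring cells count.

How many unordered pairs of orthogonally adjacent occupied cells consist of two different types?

Scan each occupied cell's neighbors to the right and below so each pair is counted once.
Row 0: +(0,1)–+(0,2)= +(0,2)–+(0,3)= +(0,2)–+(1,2)= +(0,3)–#(0,4)≠ +(0,3)–#(1,3)≠ #(0,4)–+(0,5)≠ +(0,5)–#(0,6)≠ #(0,6)–#(1,6)=  → 4/8 unlike.
Row 1: +(1,0)–#(2,0)≠ +(1,2)–#(1,3)≠ +(1,2)–#(2,2)≠ #(1,3)–+(2,3)≠  → 4/4 unlike.
Row 2: #(2,0)–+(2,1)≠ +(2,1)–#(2,2)≠ #(2,2)–+(2,3)≠ #(2,2)–#(3,2)= +(2,3)–#(3,3)≠ +(2,5)–#(3,5)≠  → 5/6 unlike.
Row 3: #(3,2)–#(3,3)= #(3,3)–#(3,4)= #(3,3)–#(4,3)= #(3,4)–#(3,5)= #(3,4)–#(4,4)= #(3,5)–+(3,6)≠ #(3,5)–+(4,5)≠  → 2/7 unlike.
Row 4: +(4,0)–#(4,1)≠ +(4,0)–+(5,0)= #(4,1)–#(5,1)= #(4,3)–#(4,4)= #(4,3)–+(5,3)≠ #(4,4)–+(4,5)≠ #(4,4)–#(5,4)= +(4,5)–+(5,5)=  → 3/8 unlike.
Row 5: +(5,0)–#(5,1)≠ +(5,0)–+(6,0)= #(5,1)–#(5,2)= #(5,1)–+(6,1)≠ #(5,2)–+(5,3)≠ #(5,2)–+(6,2)≠ +(5,3)–#(5,4)≠ +(5,3)–+(6,3)= #(5,4)–+(5,5)≠ #(5,4)–#(6,4)= +(5,5)–#(5,6)≠ +(5,5)–+(6,5)= #(5,6)–#(6,6)=  → 7/13 unlike.
Row 6: +(6,0)–+(6,1)= +(6,1)–+(6,2)= +(6,2)–+(6,3)= +(6,3)–#(6,4)≠ #(6,4)–+(6,5)≠ +(6,5)–#(6,6)≠  → 3/6 unlike.
Total adjacent occupied pairs: 52; unlike-type pairs: 28.

28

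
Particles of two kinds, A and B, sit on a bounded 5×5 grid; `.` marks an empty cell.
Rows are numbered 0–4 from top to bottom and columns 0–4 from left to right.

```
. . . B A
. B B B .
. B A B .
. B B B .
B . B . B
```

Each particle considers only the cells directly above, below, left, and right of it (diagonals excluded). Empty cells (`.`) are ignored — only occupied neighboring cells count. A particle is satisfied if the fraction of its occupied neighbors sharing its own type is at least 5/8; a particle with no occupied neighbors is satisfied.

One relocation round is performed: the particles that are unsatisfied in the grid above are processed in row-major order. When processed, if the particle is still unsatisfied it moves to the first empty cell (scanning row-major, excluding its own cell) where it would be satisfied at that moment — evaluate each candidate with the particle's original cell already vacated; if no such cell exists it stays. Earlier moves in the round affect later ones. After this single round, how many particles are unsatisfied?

Initially unsatisfied (in order): (0,3), (0,4), (2,2).
  (0,3) → (0,0).
  (0,4): now satisfied by earlier moves; stays.
  (2,2): no empty cell satisfies it; stays.
Resulting grid:
B . . . A
. B B B .
. B A B .
. B B B .
B . B . B
Unsatisfied now: (2,2).

1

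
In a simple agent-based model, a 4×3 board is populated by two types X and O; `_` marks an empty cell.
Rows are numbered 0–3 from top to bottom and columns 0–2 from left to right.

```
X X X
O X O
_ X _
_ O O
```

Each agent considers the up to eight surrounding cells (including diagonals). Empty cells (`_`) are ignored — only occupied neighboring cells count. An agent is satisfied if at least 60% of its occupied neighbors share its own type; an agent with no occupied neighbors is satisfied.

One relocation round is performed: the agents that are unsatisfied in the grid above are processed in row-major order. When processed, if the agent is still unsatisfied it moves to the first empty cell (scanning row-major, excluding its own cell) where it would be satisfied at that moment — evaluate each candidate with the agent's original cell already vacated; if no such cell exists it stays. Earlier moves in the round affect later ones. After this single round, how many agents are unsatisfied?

Initially unsatisfied (in order): (1,0), (1,2), (2,1), (3,1), (3,2).
  (1,0) → (2,2).
  (1,2): no empty cell satisfies it; stays.
  (2,1) → (1,0).
  (3,1): now satisfied by earlier moves; stays.
  (3,2): now satisfied by earlier moves; stays.
Resulting grid:
X X X
X X O
_ _ O
_ O O
Unsatisfied now: (1,2).

1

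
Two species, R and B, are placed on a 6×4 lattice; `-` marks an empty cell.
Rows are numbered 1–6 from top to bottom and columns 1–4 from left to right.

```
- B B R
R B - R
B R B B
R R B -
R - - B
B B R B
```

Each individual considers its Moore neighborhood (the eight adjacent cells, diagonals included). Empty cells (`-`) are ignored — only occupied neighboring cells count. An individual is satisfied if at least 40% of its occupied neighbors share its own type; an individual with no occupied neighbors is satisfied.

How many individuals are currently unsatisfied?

Row 1: (1,2)B 2/3 ✓ · (1,3)B 2/4 ✓ · (1,4)R 1/2 ✓
Row 2: (2,1)R 1/4 ✗ · (2,2)B 4/6 ✓ · (2,4)R 1/4 ✗
Row 3: (3,1)B 1/5 ✗ · (3,2)R 3/7 ✓ · (3,3)B 3/6 ✓ · (3,4)B 2/3 ✓
Row 4: (4,1)R 3/4 ✓ · (4,2)R 3/6 ✓ · (4,3)B 3/5 ✓
Row 5: (5,1)R 2/4 ✓ · (5,4)B 2/3 ✓
Row 6: (6,1)B 1/2 ✓ · (6,2)B 1/3 ✗ · (6,3)R 0/3 ✗ · (6,4)B 1/2 ✓
Unsatisfied: (2,1), (2,4), (3,1), (6,2), (6,3) — 5 in total.

5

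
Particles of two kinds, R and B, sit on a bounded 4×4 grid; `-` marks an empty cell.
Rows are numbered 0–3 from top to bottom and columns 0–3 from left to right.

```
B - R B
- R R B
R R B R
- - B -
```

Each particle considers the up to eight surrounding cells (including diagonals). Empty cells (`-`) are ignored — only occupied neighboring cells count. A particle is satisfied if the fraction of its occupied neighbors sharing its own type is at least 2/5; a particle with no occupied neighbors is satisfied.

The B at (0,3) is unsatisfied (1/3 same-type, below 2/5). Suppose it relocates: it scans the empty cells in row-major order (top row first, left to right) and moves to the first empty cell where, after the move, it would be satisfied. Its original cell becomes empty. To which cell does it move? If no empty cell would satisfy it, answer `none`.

(3,1)

Vacating (0,3). Empty cells in order:
  (0,1): 1/4 same-type → still unsatisfied.
  (1,0): 1/4 same-type → still unsatisfied.
  (3,0): 0/2 same-type → still unsatisfied.
  (3,1): 2/4 same-type → satisfied — stop here.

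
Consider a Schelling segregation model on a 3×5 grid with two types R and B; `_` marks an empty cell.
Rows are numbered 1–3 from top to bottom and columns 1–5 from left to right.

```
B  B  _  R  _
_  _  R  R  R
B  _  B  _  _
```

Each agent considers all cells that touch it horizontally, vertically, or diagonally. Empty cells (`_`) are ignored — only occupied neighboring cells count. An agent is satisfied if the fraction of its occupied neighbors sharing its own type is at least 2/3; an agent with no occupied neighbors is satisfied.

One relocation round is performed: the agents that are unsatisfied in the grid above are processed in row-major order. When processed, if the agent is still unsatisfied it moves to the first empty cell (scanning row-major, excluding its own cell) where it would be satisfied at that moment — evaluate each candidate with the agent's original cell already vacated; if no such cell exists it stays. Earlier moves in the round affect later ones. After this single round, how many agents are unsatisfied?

Initially unsatisfied (in order): (1,2), (2,3), (3,3).
  (1,2) → (2,1).
  (2,3): now satisfied by earlier moves; stays.
  (3,3) → (1,2).
Resulting grid:
B B _ R _
B _ R R R
B _ _ _ _
All satisfied now.

0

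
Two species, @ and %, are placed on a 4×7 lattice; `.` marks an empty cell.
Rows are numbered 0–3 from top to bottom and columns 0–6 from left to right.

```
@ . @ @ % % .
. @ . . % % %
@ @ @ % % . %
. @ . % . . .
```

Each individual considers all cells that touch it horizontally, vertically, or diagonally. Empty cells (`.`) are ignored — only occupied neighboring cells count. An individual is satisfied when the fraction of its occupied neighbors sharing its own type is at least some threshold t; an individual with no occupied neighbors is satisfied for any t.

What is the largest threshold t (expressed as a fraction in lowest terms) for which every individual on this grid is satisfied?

1/3

Row 0: (0,0)@ 1/1 · (0,2)@ 2/2 · (0,3)@ 1/3 · (0,4)% 3/4 · (0,5)% 4/4
Row 1: (1,1)@ 5/5 · (1,4)% 5/6 · (1,5)% 6/6 · (1,6)% 3/3
Row 2: (2,0)@ 3/3 · (2,1)@ 4/4 · (2,2)@ 3/5 · (2,3)% 3/4 · (2,4)% 4/4 · (2,6)% 2/2
Row 3: (3,1)@ 3/3 · (3,3)% 2/3
The smallest same-type fraction is 1/3 at (0,3), which reduces to 1/3. Any threshold above that leaves this individual unsatisfied.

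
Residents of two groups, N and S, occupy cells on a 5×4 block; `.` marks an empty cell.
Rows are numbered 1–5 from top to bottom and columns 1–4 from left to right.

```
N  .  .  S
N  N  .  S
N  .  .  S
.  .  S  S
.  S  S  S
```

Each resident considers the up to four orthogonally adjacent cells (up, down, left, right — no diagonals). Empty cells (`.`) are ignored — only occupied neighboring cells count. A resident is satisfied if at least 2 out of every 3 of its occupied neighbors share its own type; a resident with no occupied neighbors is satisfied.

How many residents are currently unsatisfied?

(1,1)N 1/1 satisfied
(1,4)S 1/1 satisfied
(2,1)N 3/3 satisfied
(2,2)N 1/1 satisfied
(2,4)S 2/2 satisfied
(3,1)N 1/1 satisfied
(3,4)S 2/2 satisfied
(4,3)S 2/2 satisfied
(4,4)S 3/3 satisfied
(5,2)S 1/1 satisfied
(5,3)S 3/3 satisfied
(5,4)S 2/2 satisfied
Every one meets the threshold.

0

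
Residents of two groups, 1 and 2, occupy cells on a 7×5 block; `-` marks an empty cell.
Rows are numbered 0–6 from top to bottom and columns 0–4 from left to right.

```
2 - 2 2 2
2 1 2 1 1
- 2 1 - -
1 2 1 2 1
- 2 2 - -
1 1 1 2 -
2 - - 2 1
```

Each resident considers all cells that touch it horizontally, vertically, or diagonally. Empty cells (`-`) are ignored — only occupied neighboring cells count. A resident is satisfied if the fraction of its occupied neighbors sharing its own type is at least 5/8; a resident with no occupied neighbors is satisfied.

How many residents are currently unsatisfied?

24

(0,0)2 1/2 not
(0,2)2 2/4 not
(0,3)2 3/5 not
(0,4)2 1/3 not
(1,0)2 2/3 satisfied
(1,1)1 1/6 not
(1,2)2 3/6 not
(1,3)1 2/6 not
(1,4)1 1/3 not
(2,1)2 3/7 not
(2,2)1 3/7 not
(3,0)1 0/3 not
(3,1)2 3/6 not
(3,2)1 1/6 not
(3,3)2 1/4 not
(3,4)1 0/1 not
(4,1)2 2/7 not
(4,2)2 4/7 not
(5,0)1 1/3 not
(5,1)1 2/5 not
(5,2)1 1/5 not
(5,3)2 2/4 not
(6,0)2 0/2 not
(6,3)2 1/3 not
(6,4)1 0/2 not
Unsatisfied: (0,0), (0,2), (0,3), (0,4), (1,1), (1,2), (1,3), (1,4), (2,1), (2,2), (3,0), (3,1), (3,2), (3,3), (3,4), (4,1), (4,2), (5,0), (5,1), (5,2), (5,3), (6,0), (6,3), (6,4) — 24 in total.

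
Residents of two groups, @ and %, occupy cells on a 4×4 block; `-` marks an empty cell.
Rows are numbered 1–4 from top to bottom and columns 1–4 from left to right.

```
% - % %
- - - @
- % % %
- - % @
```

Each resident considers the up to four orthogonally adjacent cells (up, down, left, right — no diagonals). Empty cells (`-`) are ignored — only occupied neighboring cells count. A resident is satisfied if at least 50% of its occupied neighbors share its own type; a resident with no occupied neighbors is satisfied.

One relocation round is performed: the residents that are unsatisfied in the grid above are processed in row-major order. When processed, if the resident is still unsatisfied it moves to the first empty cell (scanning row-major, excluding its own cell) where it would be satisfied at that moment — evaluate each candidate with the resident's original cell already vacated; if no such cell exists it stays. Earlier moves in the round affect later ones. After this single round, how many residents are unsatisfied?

Initially unsatisfied (in order): (2,4), (3,4), (4,4).
  (2,4) → (4,1).
  (3,4): now satisfied by earlier moves; stays.
  (4,4) → (3,1).
Resulting grid:
% - % %
- - - -
@ % % %
@ - % -
All satisfied now.

0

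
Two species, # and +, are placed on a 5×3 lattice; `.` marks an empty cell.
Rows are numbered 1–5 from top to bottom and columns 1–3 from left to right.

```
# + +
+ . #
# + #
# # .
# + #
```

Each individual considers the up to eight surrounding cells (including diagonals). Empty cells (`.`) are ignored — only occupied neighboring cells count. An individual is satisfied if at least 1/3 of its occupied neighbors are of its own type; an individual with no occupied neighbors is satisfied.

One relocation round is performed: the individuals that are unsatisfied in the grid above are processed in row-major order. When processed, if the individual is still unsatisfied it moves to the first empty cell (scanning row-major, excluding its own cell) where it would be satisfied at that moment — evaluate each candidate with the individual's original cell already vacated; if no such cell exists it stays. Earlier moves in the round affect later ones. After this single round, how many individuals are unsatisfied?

1

Initially unsatisfied (in order): (1,1), (2,3), (3,2), (5,2).
  (1,1) → (2,2).
  (2,3): now satisfied by earlier moves; stays.
  (3,2) → (1,1).
  (5,2): no empty cell satisfies it; stays.
Resulting grid:
+ + +
+ # #
# . #
# # .
# + #
Unsatisfied now: (5,2).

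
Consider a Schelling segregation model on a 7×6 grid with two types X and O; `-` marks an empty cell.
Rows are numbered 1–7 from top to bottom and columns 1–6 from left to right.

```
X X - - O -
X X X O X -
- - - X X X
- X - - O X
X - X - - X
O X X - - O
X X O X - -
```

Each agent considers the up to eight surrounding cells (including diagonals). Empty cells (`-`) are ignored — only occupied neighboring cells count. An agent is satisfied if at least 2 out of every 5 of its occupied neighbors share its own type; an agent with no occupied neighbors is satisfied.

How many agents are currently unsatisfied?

(1,1)X 3/3 ok
(1,2)X 4/4 ok
(1,5)O 1/2 ok
(2,1)X 3/3 ok
(2,2)X 4/4 ok
(2,3)X 3/4 ok
(2,4)O 1/5 unhappy
(2,5)X 3/5 ok
(3,4)X 3/5 ok
(3,5)X 4/6 ok
(3,6)X 3/4 ok
(4,2)X 2/2 ok
(4,5)O 0/5 unhappy
(4,6)X 3/4 ok
(5,1)X 2/3 ok
(5,3)X 3/3 ok
(5,6)X 1/3 unhappy
(6,1)O 0/4 unhappy
(6,2)X 5/7 ok
(6,3)X 4/5 ok
(6,6)O 0/1 unhappy
(7,1)X 2/3 ok
(7,2)X 3/5 ok
(7,3)O 0/4 unhappy
(7,4)X 1/2 ok
Unsatisfied: (2,4), (4,5), (5,6), (6,1), (6,6), (7,3) — 6 in total.

6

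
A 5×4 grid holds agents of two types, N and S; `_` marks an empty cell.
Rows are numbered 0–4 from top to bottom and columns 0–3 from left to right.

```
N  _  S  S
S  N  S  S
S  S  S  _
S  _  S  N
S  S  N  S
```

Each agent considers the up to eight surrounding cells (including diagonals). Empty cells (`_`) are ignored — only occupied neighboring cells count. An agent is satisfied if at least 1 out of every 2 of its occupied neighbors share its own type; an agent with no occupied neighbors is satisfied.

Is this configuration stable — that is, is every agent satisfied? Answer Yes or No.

No

(0,0)N 1/2 ✓
(0,2)S 3/4 ✓
(0,3)S 3/3 ✓
(1,0)S 2/4 ✓
(1,1)N 1/7 ✗
(1,2)S 5/6 ✓
(1,3)S 4/4 ✓
(2,0)S 3/4 ✓
(2,1)S 6/7 ✓
(2,2)S 4/6 ✓
(3,0)S 4/4 ✓
(3,2)S 4/6 ✓
(3,3)N 1/4 ✗
(4,0)S 2/2 ✓
(4,1)S 3/4 ✓
(4,2)N 1/4 ✗
(4,3)S 1/3 ✗
For instance (1,1) has only 1/7 same-type neighbors, below 1/2.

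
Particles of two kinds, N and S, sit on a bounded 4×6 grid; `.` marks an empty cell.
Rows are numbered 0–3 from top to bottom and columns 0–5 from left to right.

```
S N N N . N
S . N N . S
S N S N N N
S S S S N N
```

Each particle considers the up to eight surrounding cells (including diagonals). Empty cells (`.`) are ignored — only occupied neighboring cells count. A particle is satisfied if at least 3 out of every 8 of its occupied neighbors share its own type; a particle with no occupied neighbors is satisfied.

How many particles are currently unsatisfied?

3

(0,0)S 1/2 satisfied
(0,1)N 2/4 satisfied
(0,2)N 4/4 satisfied
(0,3)N 3/3 satisfied
(0,5)N 0/1 not
(1,0)S 2/4 satisfied
(1,2)N 6/7 satisfied
(1,3)N 5/6 satisfied
(1,5)S 0/3 not
(2,0)S 3/4 satisfied
(2,1)N 1/7 not
(2,2)S 3/7 satisfied
(2,3)N 4/7 satisfied
(2,4)N 5/7 satisfied
(2,5)N 3/4 satisfied
(3,0)S 2/3 satisfied
(3,1)S 4/5 satisfied
(3,2)S 3/5 satisfied
(3,3)S 2/5 satisfied
(3,4)N 4/5 satisfied
(3,5)N 3/3 satisfied
Unsatisfied: (0,5), (1,5), (2,1) — 3 in total.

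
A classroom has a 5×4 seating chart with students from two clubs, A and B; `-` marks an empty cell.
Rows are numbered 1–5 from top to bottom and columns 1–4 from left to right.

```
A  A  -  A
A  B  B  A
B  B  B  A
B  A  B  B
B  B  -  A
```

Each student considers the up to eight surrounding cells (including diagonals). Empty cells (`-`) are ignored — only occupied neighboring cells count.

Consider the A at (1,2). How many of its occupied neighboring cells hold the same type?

2

Occupied neighbors of (1,2): (1,1)=A, (2,1)=A, (2,2)=B, (2,3)=B.
Same type (A): 2 of 4.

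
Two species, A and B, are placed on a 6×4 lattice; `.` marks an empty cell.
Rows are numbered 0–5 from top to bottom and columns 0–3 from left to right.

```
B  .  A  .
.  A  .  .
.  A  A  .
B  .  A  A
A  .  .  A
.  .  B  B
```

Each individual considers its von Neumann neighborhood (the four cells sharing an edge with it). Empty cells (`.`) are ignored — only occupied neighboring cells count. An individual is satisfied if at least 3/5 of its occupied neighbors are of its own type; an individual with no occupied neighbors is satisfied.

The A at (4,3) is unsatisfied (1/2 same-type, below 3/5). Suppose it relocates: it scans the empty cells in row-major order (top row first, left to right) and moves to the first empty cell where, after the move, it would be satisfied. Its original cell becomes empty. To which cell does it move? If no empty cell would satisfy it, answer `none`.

(0,1)

Vacating (4,3). Empty cells in order:
  (0,1): 2/3 same-type → satisfied — stop here.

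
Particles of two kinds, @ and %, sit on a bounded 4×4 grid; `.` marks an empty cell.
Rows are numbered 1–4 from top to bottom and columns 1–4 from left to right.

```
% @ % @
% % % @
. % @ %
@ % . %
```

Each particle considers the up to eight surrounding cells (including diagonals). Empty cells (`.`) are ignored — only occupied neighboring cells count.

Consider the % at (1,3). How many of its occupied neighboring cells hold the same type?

2

Occupied neighbors of (1,3): (1,2)=@, (1,4)=@, (2,2)=%, (2,3)=%, (2,4)=@.
Same type (%): 2 of 5.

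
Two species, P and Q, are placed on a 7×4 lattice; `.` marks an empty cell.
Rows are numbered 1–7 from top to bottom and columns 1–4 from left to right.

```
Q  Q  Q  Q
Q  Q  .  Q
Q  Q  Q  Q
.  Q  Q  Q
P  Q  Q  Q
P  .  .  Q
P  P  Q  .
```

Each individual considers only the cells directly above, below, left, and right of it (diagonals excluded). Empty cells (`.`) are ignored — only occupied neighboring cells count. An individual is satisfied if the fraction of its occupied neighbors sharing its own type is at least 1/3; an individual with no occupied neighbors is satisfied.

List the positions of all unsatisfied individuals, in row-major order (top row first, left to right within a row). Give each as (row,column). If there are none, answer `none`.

Row 1: (1,1)Q 2/2 ✓ · (1,2)Q 3/3 ✓ · (1,3)Q 2/2 ✓ · (1,4)Q 2/2 ✓
Row 2: (2,1)Q 3/3 ✓ · (2,2)Q 3/3 ✓ · (2,4)Q 2/2 ✓
Row 3: (3,1)Q 2/2 ✓ · (3,2)Q 4/4 ✓ · (3,3)Q 3/3 ✓ · (3,4)Q 3/3 ✓
Row 4: (4,2)Q 3/3 ✓ · (4,3)Q 4/4 ✓ · (4,4)Q 3/3 ✓
Row 5: (5,1)P 1/2 ✓ · (5,2)Q 2/3 ✓ · (5,3)Q 3/3 ✓ · (5,4)Q 3/3 ✓
Row 6: (6,1)P 2/2 ✓ · (6,4)Q 1/1 ✓
Row 7: (7,1)P 2/2 ✓ · (7,2)P 1/2 ✓ · (7,3)Q 0/1 ✗

(7,3)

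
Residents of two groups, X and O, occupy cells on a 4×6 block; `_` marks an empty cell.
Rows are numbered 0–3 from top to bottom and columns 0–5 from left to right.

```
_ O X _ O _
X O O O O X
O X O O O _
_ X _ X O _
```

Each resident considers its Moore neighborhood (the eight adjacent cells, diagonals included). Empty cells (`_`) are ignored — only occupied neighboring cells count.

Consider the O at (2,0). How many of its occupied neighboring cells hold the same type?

1

Occupied neighbors of (2,0): (1,0)=X, (1,1)=O, (2,1)=X, (3,1)=X.
Same type (O): 1 of 4.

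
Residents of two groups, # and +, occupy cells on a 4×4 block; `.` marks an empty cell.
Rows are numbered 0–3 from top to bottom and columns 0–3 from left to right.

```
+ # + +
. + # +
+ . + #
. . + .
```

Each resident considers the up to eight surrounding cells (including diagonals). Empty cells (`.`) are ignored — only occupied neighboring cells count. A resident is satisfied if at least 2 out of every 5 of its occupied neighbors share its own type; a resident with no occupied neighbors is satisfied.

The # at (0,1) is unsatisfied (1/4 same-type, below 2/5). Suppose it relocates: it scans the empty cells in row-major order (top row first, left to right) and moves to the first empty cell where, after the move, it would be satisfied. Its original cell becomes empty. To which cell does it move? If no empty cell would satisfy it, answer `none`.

Vacating (0,1). Empty cells in order:
  (1,0): 0/3 same-type → still unsatisfied.
  (2,1): 1/5 same-type → still unsatisfied.
  (3,0): 0/1 same-type → still unsatisfied.
  (3,1): 0/3 same-type → still unsatisfied.
  (3,3): 1/3 same-type → still unsatisfied.

none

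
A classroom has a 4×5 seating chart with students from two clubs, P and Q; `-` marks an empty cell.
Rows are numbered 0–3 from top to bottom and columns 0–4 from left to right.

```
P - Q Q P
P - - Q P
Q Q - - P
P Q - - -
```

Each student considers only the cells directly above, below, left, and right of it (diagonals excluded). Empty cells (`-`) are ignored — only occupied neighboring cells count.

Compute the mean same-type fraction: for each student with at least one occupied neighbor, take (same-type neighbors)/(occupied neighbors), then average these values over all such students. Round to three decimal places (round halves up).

0.639

Row 0: (0,0)P 1/1 · (0,2)Q 1/1 · (0,3)Q 2/3 · (0,4)P 1/2
Row 1: (1,0)P 1/2 · (1,3)Q 1/2 · (1,4)P 2/3
Row 2: (2,0)Q 1/3 · (2,1)Q 2/2 · (2,4)P 1/1
Row 3: (3,0)P 0/2 · (3,1)Q 1/2
Sum over 12 students: 1/1 + 1/1 + 2/3 + 1/2 + 1/2 + 1/2 + 2/3 + 1/3 + 2/2 + 1/1 + 0/2 + 1/2 = 23/3; mean = 23/3 ÷ 12 = 23/36 = 0.638888… → 0.639.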